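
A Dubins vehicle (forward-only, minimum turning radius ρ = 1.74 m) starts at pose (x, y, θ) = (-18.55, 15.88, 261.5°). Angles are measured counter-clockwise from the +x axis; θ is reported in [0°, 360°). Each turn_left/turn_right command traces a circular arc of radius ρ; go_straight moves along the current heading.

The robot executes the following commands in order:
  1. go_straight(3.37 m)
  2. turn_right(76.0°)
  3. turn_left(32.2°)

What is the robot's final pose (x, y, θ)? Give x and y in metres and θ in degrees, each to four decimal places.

(-21.4995, 10.7170, 217.7000°)

set_pose: (x, y, θ) = (-18.5500, 15.8800, 261.5000°), ρ = 1.74
go_straight(3.37): x += 3.37·cos θ, y += 3.37·sin θ → (-19.0481, 12.5470, 261.5000°)
turn_right(76.0°): centre at ρ to the right, rotate −76.0° → (-20.6022, 11.0722, 185.5000°)
turn_left(32.2°): centre at ρ to the left, rotate +32.2° → (-21.4995, 10.7170, 217.7000°)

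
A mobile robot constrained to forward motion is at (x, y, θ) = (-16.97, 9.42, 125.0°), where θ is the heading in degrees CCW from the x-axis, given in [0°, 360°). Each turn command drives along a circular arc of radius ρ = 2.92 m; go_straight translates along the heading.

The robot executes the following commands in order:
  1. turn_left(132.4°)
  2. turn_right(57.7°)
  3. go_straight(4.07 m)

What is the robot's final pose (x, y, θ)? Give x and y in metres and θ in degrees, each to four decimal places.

(-27.9087, 4.8980, 199.7000°)

set_pose: (x, y, θ) = (-16.9700, 9.4200, 125.0000°), ρ = 2.92
turn_left(132.4°): centre at ρ to the left, rotate +132.4° → (-22.2116, 8.3821, 257.4000°)
turn_right(57.7°): centre at ρ to the right, rotate −57.7° → (-24.0770, 6.2700, 199.7000°)
go_straight(4.07): x += 4.07·cos θ, y += 4.07·sin θ → (-27.9087, 4.8980, 199.7000°)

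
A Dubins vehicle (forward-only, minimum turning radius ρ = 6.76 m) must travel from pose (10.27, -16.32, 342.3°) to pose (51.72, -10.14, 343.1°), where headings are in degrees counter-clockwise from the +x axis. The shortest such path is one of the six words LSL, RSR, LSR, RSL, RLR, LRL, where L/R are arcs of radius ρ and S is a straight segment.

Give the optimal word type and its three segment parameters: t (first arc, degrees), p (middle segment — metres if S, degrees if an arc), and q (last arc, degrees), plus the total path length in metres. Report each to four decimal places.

Let ψ = atan2(Δy, Δx) = atan2(6.18, 41.45) = 8.4801° be the start→goal bearing.
Normalize: d = |goal − start| / ρ = 41.908172/6.76 = 6.199434, α = (θ_start − ψ) mod 360° = 333.8199° = 5.826257 rad, β = (θ_goal − ψ) mod 360° = 334.6199° = 5.840220 rad.
Common terms: sin α = -0.441194, cos α = 0.897412, sin β = -0.428621, cos β = 0.903484, cos(α−β) = 0.999903, d² = 38.432979. Work in radians in the unit-radius frame; every candidate has L = ρ·(t + p + q).
LSL: p² = 2 + d² − 2cos(α−β) + 2d(sin α − sin β) = 38.277285; p = √p² = 6.186864; φ = atan2(cos β − cos α, d + sin α − sin β) = 0.000982 rad; t = (φ − α) mod 2π = 0.457910 rad, q = (β − φ) mod 2π = 5.839238 rad → L = 6.76·(0.457910 + 6.186864 + 5.839238) = 6.76·12.484012 = 84.391920 m
RSR: p² = 2 + d² − 2cos(α−β) + 2d(sin β − sin α) = 38.589063; p = √p² = 6.212010; φ = atan2(cos α − cos β, d − sin α + sin β) = -0.000978 rad; t = (α − φ) mod 2π = 5.827235 rad, q = (φ − β) mod 2π = 0.441988 rad → L = 6.76·(5.827235 + 6.212010 + 0.441988) = 6.76·12.481232 = 84.373130 m
LSR: p² = d² − 2 + 2cos(α−β) + 2d(sin α + sin β) = 27.648070; p = √p² = 5.258143; φ = atan2(−cos α − cos β, d + sin α + sin β) − atan2(−2, p) = 0.037606 rad; t = (φ − α) mod 2π = 0.494534 rad, q = (φ − β) mod 2π = 0.480571 rad → L = 6.76·(0.494534 + 5.258143 + 0.480571) = 6.76·6.233249 = 42.136761 m
RSL: p² = d² − 2 + 2cos(α−β) − 2d(sin α + sin β) = 49.217498; p = √p² = 7.015518; φ = atan2(cos α + cos β, d − sin α − sin β) − atan2(2, p) = -0.028270 rad; t = (α − φ) mod 2π = 5.854527 rad, q = (β − φ) mod 2π = 5.868490 rad → L = 6.76·(5.854527 + 7.015518 + 5.868490) = 6.76·18.738536 = 126.672501 m
RLR: c = (6 − d² + 2cos(α−β) + 2d(sin α − sin β))/8 = -3.823633, |c| > 1 → infeasible
LRL: c = (6 − d² + 2cos(α−β) − 2d(sin α − sin β))/8 = -3.784661, |c| > 1 → infeasible
Shortest: LSR with L = 42.136761 m ≈ 42.1368 m
Convert LSR to answer units (arcs ×180/π): t = 0.494534·180/π = 28.3347°, p = ρ·p = 6.76·5.258143 = 35.5450 m, q = 0.480571·180/π = 27.5347°, L = 42.1368 m.

LSR: t = 28.3347°, p = 35.5450 m, q = 27.5347°, L = 42.1368 m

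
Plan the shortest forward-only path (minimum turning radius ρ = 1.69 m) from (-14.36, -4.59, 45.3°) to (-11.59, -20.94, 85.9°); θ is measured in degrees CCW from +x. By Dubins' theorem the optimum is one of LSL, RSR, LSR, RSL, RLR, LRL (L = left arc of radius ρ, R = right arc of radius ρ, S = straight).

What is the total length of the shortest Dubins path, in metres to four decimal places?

Let ψ = atan2(Δy, Δx) = atan2(-16.35, 2.77) = -80.3843° be the start→goal bearing.
Normalize: d = |goal − start| / ρ = 16.582985/1.69 = 9.812417, α = (θ_start − ψ) mod 360° = 125.6843° = 2.193605 rad, β = (θ_goal − ψ) mod 360° = 166.2843° = 2.902209 rad.
Common terms: sin α = 0.812243, cos α = -0.583319, sin β = 0.237104, cos β = -0.971484, cos(α−β) = 0.759271, d² = 96.283533. Work in radians in the unit-radius frame; every candidate has L = ρ·(t + p + q).
LSL: p² = 2 + d² − 2cos(α−β) + 2d(sin α − sin β) = 108.052001; p = √p² = 10.394806; φ = atan2(cos β − cos α, d + sin α − sin β) = -0.037351 rad; t = (φ − α) mod 2π = 4.052229 rad, q = (β − φ) mod 2π = 2.939560 rad → L = 1.69·(4.052229 + 10.394806 + 2.939560) = 1.69·17.386595 = 29.383346 m
RSR: p² = 2 + d² − 2cos(α−β) + 2d(sin β − sin α) = 85.477981; p = √p² = 9.245430; φ = atan2(cos α − cos β, d − sin α + sin β) = 0.041997 rad; t = (α − φ) mod 2π = 2.151608 rad, q = (φ − β) mod 2π = 3.422973 rad → L = 1.69·(2.151608 + 9.245430 + 3.422973) = 1.69·14.820012 = 25.045820 m
LSR: p² = d² − 2 + 2cos(α−β) + 2d(sin α + sin β) = 116.395345; p = √p² = 10.788667; φ = atan2(−cos α − cos β, d + sin α + sin β) − atan2(−2, p) = 0.325478 rad; t = (φ − α) mod 2π = 4.415058 rad, q = (φ − β) mod 2π = 3.706454 rad → L = 1.69·(4.415058 + 10.788667 + 3.706454) = 1.69·18.910179 = 31.958203 m
RSL: p² = d² − 2 + 2cos(α−β) − 2d(sin α + sin β) = 75.208807; p = √p² = 8.672301; φ = atan2(cos α + cos β, d − sin α − sin β) − atan2(2, p) = -0.402256 rad; t = (α − φ) mod 2π = 2.595861 rad, q = (β − φ) mod 2π = 3.304465 rad → L = 1.69·(2.595861 + 8.672301 + 3.304465) = 1.69·14.572627 = 24.627739 m
RLR: c = (6 − d² + 2cos(α−β) + 2d(sin α − sin β))/8 = -9.684748, |c| > 1 → infeasible
LRL: c = (6 − d² + 2cos(α−β) − 2d(sin α − sin β))/8 = -12.506500, |c| > 1 → infeasible
Shortest: RSL with L = 24.627739 m ≈ 24.6277 m

24.6277 m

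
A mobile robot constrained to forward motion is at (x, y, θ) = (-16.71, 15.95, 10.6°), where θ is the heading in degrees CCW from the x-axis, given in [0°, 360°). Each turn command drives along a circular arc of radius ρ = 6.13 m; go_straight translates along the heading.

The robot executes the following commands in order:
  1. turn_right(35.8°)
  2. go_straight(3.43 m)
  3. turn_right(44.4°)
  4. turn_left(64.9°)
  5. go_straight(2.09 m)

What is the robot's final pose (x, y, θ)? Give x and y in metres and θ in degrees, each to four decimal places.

set_pose: (x, y, θ) = (-16.7100, 15.9500, 10.6000°), ρ = 6.13
turn_right(35.8°): centre at ρ to the right, rotate −35.8° → (-12.9724, 15.4712, -25.2000° ≡ 334.8000°)
go_straight(3.43): x += 3.43·cos θ, y += 3.43·sin θ → (-9.8688, 14.0108, 334.8000°)
turn_right(44.4°): centre at ρ to the right, rotate −44.4° → (-6.7333, 10.6009, 290.4000°)
turn_left(64.9°): centre at ρ to the left, rotate +64.9° → (-1.4900, 6.6283, 355.3000°)
go_straight(2.09): x += 2.09·cos θ, y += 2.09·sin θ → (0.5929, 6.4570, 355.3000°)

(0.5929, 6.4570, 355.3000°)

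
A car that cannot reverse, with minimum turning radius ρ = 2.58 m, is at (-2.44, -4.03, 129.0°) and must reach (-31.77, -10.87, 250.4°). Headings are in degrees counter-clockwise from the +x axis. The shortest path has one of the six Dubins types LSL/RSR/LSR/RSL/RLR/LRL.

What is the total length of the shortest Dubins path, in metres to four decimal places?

31.0932 m

Let ψ = atan2(Δy, Δx) = atan2(-6.84, -29.33) = -166.8728° be the start→goal bearing.
Normalize: d = |goal − start| / ρ = 30.117013/2.58 = 11.673261, α = (θ_start − ψ) mod 360° = 295.8728° = 5.163954 rad, β = (θ_goal − ψ) mod 360° = 57.2728° = 0.999598 rad.
Common terms: sin α = -0.899765, cos α = 0.436374, sin β = 0.841254, cos β = 0.540640, cos(α−β) = -0.521010, d² = 136.265023. Work in radians in the unit-radius frame; every candidate has L = ρ·(t + p + q).
LSL: p² = 2 + d² − 2cos(α−β) + 2d(sin α − sin β) = 98.660299; p = √p² = 9.932789; φ = atan2(cos β − cos α, d + sin α − sin β) = 0.010497 rad; t = (φ − α) mod 2π = 1.129729 rad, q = (β − φ) mod 2π = 0.989101 rad → L = 2.58·(1.129729 + 9.932789 + 0.989101) = 2.58·12.051619 = 31.093177 m
RSR: p² = 2 + d² − 2cos(α−β) + 2d(sin β − sin α) = 179.953786; p = √p² = 13.414685; φ = atan2(cos α − cos β, d − sin α + sin β) = -0.007773 rad; t = (α − φ) mod 2π = 5.171727 rad, q = (φ − β) mod 2π = 5.275814 rad → L = 2.58·(5.171727 + 13.414685 + 5.275814) = 2.58·23.862226 = 61.564544 m
LSR: p² = d² − 2 + 2cos(α−β) + 2d(sin α + sin β) = 131.856968; p = √p² = 11.482899; φ = atan2(−cos α − cos β, d + sin α + sin β) − atan2(−2, p) = 0.088521 rad; t = (φ − α) mod 2π = 1.207753 rad, q = (φ − β) mod 2π = 5.372108 rad → L = 2.58·(1.207753 + 11.482899 + 5.372108) = 2.58·18.062760 = 46.601920 m
RSL: p² = d² − 2 + 2cos(α−β) − 2d(sin α + sin β) = 134.589040; p = √p² = 11.601252; φ = atan2(cos α + cos β, d − sin α − sin β) − atan2(2, p) = -0.087630 rad; t = (α − φ) mod 2π = 5.251584 rad, q = (β − φ) mod 2π = 1.087228 rad → L = 2.58·(5.251584 + 11.601252 + 1.087228) = 2.58·17.940063 = 46.285363 m
RLR: c = (6 − d² + 2cos(α−β) + 2d(sin α − sin β))/8 = -21.494223, |c| > 1 → infeasible
LRL: c = (6 − d² + 2cos(α−β) − 2d(sin α − sin β))/8 = -11.332537, |c| > 1 → infeasible
Shortest: LSL with L = 31.093177 m ≈ 31.0932 m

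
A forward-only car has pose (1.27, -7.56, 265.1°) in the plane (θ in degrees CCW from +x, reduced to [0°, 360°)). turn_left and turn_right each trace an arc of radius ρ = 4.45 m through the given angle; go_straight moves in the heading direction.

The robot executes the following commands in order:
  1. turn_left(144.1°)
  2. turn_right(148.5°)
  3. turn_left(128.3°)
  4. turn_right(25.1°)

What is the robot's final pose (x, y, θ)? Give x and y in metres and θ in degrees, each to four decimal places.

(25.2361, -18.5382, 3.9000°)

set_pose: (x, y, θ) = (1.2700, -7.5600, 265.1000°), ρ = 4.45
turn_left(144.1°): centre at ρ to the left, rotate +144.1° → (9.0724, -10.8478, 409.2000° ≡ 49.2000°)
turn_right(148.5°): centre at ρ to the right, rotate −148.5° → (16.8325, -14.4747, -99.3000° ≡ 260.7000°)
turn_left(128.3°): centre at ρ to the left, rotate +128.3° → (23.3814, -19.0859, 389.0000° ≡ 29.0000°)
turn_right(25.1°): centre at ρ to the right, rotate −25.1° → (25.2361, -18.5382, 3.9000°)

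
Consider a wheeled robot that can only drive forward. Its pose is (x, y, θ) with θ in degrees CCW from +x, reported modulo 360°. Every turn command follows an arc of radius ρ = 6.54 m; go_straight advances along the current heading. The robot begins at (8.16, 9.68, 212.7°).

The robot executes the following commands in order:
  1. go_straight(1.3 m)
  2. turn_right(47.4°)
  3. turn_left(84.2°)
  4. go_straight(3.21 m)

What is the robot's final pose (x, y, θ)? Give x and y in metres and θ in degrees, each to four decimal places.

(-7.0363, 1.1129, 249.5000°)

set_pose: (x, y, θ) = (8.1600, 9.6800, 212.7000°), ρ = 6.54
go_straight(1.3): x += 1.3·cos θ, y += 1.3·sin θ → (7.0660, 8.9777, 212.7000°)
turn_right(47.4°): centre at ρ to the right, rotate −47.4° → (1.8733, 8.1552, 165.3000°)
turn_left(84.2°): centre at ρ to the left, rotate +84.2° → (-5.9121, 4.1197, 249.5000°)
go_straight(3.21): x += 3.21·cos θ, y += 3.21·sin θ → (-7.0363, 1.1129, 249.5000°)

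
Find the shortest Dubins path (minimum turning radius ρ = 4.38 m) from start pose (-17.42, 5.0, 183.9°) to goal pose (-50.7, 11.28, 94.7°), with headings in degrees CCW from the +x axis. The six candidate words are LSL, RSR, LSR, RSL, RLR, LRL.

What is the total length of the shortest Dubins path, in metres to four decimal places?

35.5256 m

Let ψ = atan2(Δy, Δx) = atan2(6.28, -33.28) = 169.3138° be the start→goal bearing.
Normalize: d = |goal − start| / ρ = 33.867341/4.38 = 7.732270, α = (θ_start − ψ) mod 360° = 14.5862° = 0.254577 rad, β = (θ_goal − ψ) mod 360° = 285.3862° = 4.980928 rad.
Common terms: sin α = 0.251836, cos α = 0.967770, sin β = -0.964159, cos β = 0.265323, cos(α−β) = 0.013962, d² = 59.787994. Work in radians in the unit-radius frame; every candidate has L = ρ·(t + p + q).
LSL: p² = 2 + d² − 2cos(α−β) + 2d(sin α − sin β) = 80.564876; p = √p² = 8.975794; φ = atan2(cos β − cos α, d + sin α − sin β) = -0.078340 rad; t = (φ − α) mod 2π = 5.950268 rad, q = (β − φ) mod 2π = 5.059268 rad → L = 4.38·(5.950268 + 8.975794 + 5.059268) = 4.38·19.985331 = 87.535749 m
RSR: p² = 2 + d² − 2cos(α−β) + 2d(sin β − sin α) = 42.955264; p = √p² = 6.554027; φ = atan2(cos α − cos β, d − sin α + sin β) = 0.107384 rad; t = (α − φ) mod 2π = 0.147193 rad, q = (φ − β) mod 2π = 1.409641 rad → L = 4.38·(0.147193 + 6.554027 + 1.409641) = 4.38·8.110860 = 35.525568 m
LSR: p² = d² − 2 + 2cos(α−β) + 2d(sin α + sin β) = 46.800160; p = √p² = 6.841064; φ = atan2(−cos α − cos β, d + sin α + sin β) − atan2(−2, p) = 0.110544 rad; t = (φ − α) mod 2π = 6.139153 rad, q = (φ − β) mod 2π = 1.412801 rad → L = 4.38·(6.139153 + 6.841064 + 1.412801) = 4.38·14.393018 = 63.041418 m
RSL: p² = d² − 2 + 2cos(α−β) − 2d(sin α + sin β) = 68.831678; p = √p² = 8.296486; φ = atan2(cos α + cos β, d − sin α − sin β) − atan2(2, p) = -0.091556 rad; t = (α − φ) mod 2π = 0.346132 rad, q = (β − φ) mod 2π = 5.072484 rad → L = 4.38·(0.346132 + 8.296486 + 5.072484) = 4.38·13.715102 = 60.072148 m
RLR: c = (6 − d² + 2cos(α−β) + 2d(sin α − sin β))/8 = -4.369408, |c| > 1 → infeasible
LRL: c = (6 − d² + 2cos(α−β) − 2d(sin α − sin β))/8 = -9.070609, |c| > 1 → infeasible
Shortest: RSR with L = 35.525568 m ≈ 35.5256 m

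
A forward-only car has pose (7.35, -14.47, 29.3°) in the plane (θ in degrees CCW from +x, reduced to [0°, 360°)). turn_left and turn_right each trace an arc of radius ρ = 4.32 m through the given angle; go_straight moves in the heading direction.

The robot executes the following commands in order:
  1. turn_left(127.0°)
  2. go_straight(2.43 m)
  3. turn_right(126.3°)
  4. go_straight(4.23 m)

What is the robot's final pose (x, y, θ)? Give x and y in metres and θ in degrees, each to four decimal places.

set_pose: (x, y, θ) = (7.3500, -14.4700, 29.3000°), ρ = 4.32
turn_left(127.0°): centre at ρ to the left, rotate +127.0° → (6.9723, -6.7470, 156.3000°)
go_straight(2.43): x += 2.43·cos θ, y += 2.43·sin θ → (4.7472, -5.7703, 156.3000°)
turn_right(126.3°): centre at ρ to the right, rotate −126.3° → (4.3236, 1.9266, 30.0000°)
go_straight(4.23): x += 4.23·cos θ, y += 4.23·sin θ → (7.9869, 4.0416, 30.0000°)

(7.9869, 4.0416, 30.0000°)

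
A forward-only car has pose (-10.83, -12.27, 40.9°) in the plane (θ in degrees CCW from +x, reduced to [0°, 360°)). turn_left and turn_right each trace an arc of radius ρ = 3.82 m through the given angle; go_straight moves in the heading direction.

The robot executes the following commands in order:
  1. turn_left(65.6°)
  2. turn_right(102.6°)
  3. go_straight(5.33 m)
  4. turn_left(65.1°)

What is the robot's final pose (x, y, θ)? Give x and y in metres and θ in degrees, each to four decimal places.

set_pose: (x, y, θ) = (-10.8300, -12.2700, 40.9000°), ρ = 3.82
turn_left(65.6°): centre at ρ to the left, rotate +65.6° → (-9.6684, -8.2977, 106.5000°)
turn_right(102.6°): centre at ρ to the right, rotate −102.6° → (-6.2655, -3.4016, 3.9000°)
go_straight(5.33): x += 5.33·cos θ, y += 5.33·sin θ → (-0.9479, -3.0391, 3.9000°)
turn_left(65.1°): centre at ρ to the left, rotate +65.1° → (2.3586, -0.5969, 69.0000°)

(2.3586, -0.5969, 69.0000°)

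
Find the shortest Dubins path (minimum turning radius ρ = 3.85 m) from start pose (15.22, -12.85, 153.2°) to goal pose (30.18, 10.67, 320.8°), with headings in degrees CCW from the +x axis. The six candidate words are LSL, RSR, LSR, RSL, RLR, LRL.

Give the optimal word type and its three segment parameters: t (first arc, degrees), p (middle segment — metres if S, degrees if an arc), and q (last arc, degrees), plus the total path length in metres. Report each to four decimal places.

Let ψ = atan2(Δy, Δx) = atan2(23.52, 14.96) = 57.5414° be the start→goal bearing.
Normalize: d = |goal − start| / ρ = 27.874576/3.85 = 7.240150, α = (θ_start − ψ) mod 360° = 95.6586° = 1.669557 rad, β = (θ_goal − ψ) mod 360° = 263.2586° = 4.594729 rad.
Common terms: sin α = 0.995127, cos α = -0.098600, sin β = -0.993086, cos β = -0.117389, cos(α−β) = -0.976672, d² = 52.419767. Work in radians in the unit-radius frame; every candidate has L = ρ·(t + p + q).
LSL: p² = 2 + d² − 2cos(α−β) + 2d(sin α − sin β) = 85.163033; p = √p² = 9.228382; φ = atan2(cos β − cos α, d + sin α − sin β) = -0.002036 rad; t = (φ − α) mod 2π = 4.611592 rad, q = (β − φ) mod 2π = 4.596765 rad → L = 3.85·(4.611592 + 9.228382 + 4.596765) = 3.85·18.436739 = 70.981445 m
RSR: p² = 2 + d² − 2cos(α−β) + 2d(sin β − sin α) = 27.583190; p = √p² = 5.251970; φ = atan2(cos α − cos β, d − sin α + sin β) = 0.003577 rad; t = (α − φ) mod 2π = 1.665980 rad, q = (φ − β) mod 2π = 1.692034 rad → L = 3.85·(1.665980 + 5.251970 + 1.692034) = 3.85·8.609984 = 33.148437 m
LSR: p² = d² − 2 + 2cos(α−β) + 2d(sin α + sin β) = 48.495978; p = √p² = 6.963905; φ = atan2(−cos α − cos β, d + sin α + sin β) − atan2(−2, p) = 0.309483 rad; t = (φ − α) mod 2π = 4.923111 rad, q = (φ − β) mod 2π = 1.997939 rad → L = 3.85·(4.923111 + 6.963905 + 1.997939) = 3.85·13.884956 = 53.457081 m
RSL: p² = d² − 2 + 2cos(α−β) − 2d(sin α + sin β) = 48.436868; p = √p² = 6.959660; φ = atan2(cos α + cos β, d − sin α − sin β) − atan2(2, p) = -0.309662 rad; t = (α − φ) mod 2π = 1.979219 rad, q = (β − φ) mod 2π = 4.904391 rad → L = 3.85·(1.979219 + 6.959660 + 4.904391) = 3.85·13.843270 = 53.296588 m
RLR: c = (6 − d² + 2cos(α−β) + 2d(sin α − sin β))/8 = -2.447899, |c| > 1 → infeasible
LRL: c = (6 − d² + 2cos(α−β) − 2d(sin α − sin β))/8 = -9.645379, |c| > 1 → infeasible
Shortest: RSR with L = 33.148437 m ≈ 33.1484 m
Convert RSR to answer units (arcs ×180/π): t = 1.665980·180/π = 95.4536°, p = ρ·p = 3.85·5.251970 = 20.2201 m, q = 1.692034·180/π = 96.9464°, L = 33.1484 m.

RSR: t = 95.4536°, p = 20.2201 m, q = 96.9464°, L = 33.1484 m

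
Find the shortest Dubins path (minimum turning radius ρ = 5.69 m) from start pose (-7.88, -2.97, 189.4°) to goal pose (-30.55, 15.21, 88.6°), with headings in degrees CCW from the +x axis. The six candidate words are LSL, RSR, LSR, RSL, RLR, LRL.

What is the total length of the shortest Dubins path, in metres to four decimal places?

Let ψ = atan2(Δy, Δx) = atan2(18.18, -22.67) = 141.2724° be the start→goal bearing.
Normalize: d = |goal − start| / ρ = 29.059272/5.69 = 5.107078, α = (θ_start − ψ) mod 360° = 48.1276° = 0.839984 rad, β = (θ_goal − ψ) mod 360° = 307.3276° = 5.363878 rad.
Common terms: sin α = 0.744633, cos α = 0.667475, sin β = -0.795182, cos β = 0.606371, cos(α−β) = -0.187381, d² = 26.082243. Work in radians in the unit-radius frame; every candidate has L = ρ·(t + p + q).
LSL: p² = 2 + d² − 2cos(α−β) + 2d(sin α − sin β) = 44.184911; p = √p² = 6.647173; φ = atan2(cos β − cos α, d + sin α − sin β) = -0.009193 rad; t = (φ − α) mod 2π = 5.434009 rad, q = (β − φ) mod 2π = 5.373070 rad → L = 5.69·(5.434009 + 6.647173 + 5.373070) = 5.69·17.454252 = 99.314693 m
RSR: p² = 2 + d² − 2cos(α−β) + 2d(sin β − sin α) = 12.729100; p = √p² = 3.567786; φ = atan2(cos α − cos β, d − sin α + sin β) = 0.017127 rad; t = (α − φ) mod 2π = 0.822857 rad, q = (φ − β) mod 2π = 0.936435 rad → L = 5.69·(0.822857 + 3.567786 + 0.936435) = 5.69·5.327078 = 30.311076 m
LSR: p² = d² − 2 + 2cos(α−β) + 2d(sin α + sin β) = 23.191161; p = √p² = 4.815720; φ = atan2(−cos α − cos β, d + sin α + sin β) − atan2(−2, p) = 0.146846 rad; t = (φ − α) mod 2π = 5.590047 rad, q = (φ − β) mod 2π = 1.066153 rad → L = 5.69·(5.590047 + 4.815720 + 1.066153) = 5.69·11.471921 = 65.275228 m
RSL: p² = d² − 2 + 2cos(α−β) − 2d(sin α + sin β) = 24.223799; p = √p² = 4.921768; φ = atan2(cos α + cos β, d − sin α − sin β) − atan2(2, p) = -0.143838 rad; t = (α − φ) mod 2π = 0.983823 rad, q = (β − φ) mod 2π = 5.507716 rad → L = 5.69·(0.983823 + 4.921768 + 5.507716) = 5.69·11.413307 = 64.941715 m
RLR: c = (6 − d² + 2cos(α−β) + 2d(sin α − sin β))/8 = -0.591137; p = 2π − arccos c = 4.079921 rad; φ = atan2(cos α − cos β, d − sin α + sin β) = 0.017127 rad; t = (α − φ + p/2) mod 2π = 2.862817 rad, q = (α − β − t + p) mod 2π = 2.976395 rad → L = 5.69·(2.862817 + 4.079921 + 2.976395) = 5.69·9.919133 = 56.439867 m
LRL: c = (6 − d² + 2cos(α−β) − 2d(sin α − sin β))/8 = -4.523114, |c| > 1 → infeasible
Shortest: RSR with L = 30.311076 m ≈ 30.3111 m

30.3111 m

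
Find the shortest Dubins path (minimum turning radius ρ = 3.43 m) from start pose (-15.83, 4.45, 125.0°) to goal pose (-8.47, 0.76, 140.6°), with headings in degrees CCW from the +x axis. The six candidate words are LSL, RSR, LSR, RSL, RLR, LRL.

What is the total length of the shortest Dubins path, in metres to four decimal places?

Let ψ = atan2(Δy, Δx) = atan2(-3.69, 7.36) = -26.6273° be the start→goal bearing.
Normalize: d = |goal − start| / ρ = 8.233207/3.43 = 2.400352, α = (θ_start − ψ) mod 360° = 151.6273° = 2.646396 rad, β = (θ_goal − ψ) mod 360° = 167.2273° = 2.918667 rad.
Common terms: sin α = 0.475205, cos α = -0.879875, sin β = 0.221084, cos β = -0.975255, cos(α−β) = 0.963163, d² = 5.761689. Work in radians in the unit-radius frame; every candidate has L = ρ·(t + p + q).
LSL: p² = 2 + d² − 2cos(α−β) + 2d(sin α − sin β) = 7.055325; p = √p² = 2.656186; φ = atan2(cos β − cos α, d + sin α − sin β) = -0.035916 rad; t = (φ − α) mod 2π = 3.600874 rad, q = (β − φ) mod 2π = 2.954583 rad → L = 3.43·(3.600874 + 2.656186 + 2.954583) = 3.43·9.211643 = 31.595935 m
RSR: p² = 2 + d² − 2cos(α−β) + 2d(sin β − sin α) = 4.615404; p = √p² = 2.148349; φ = atan2(cos α − cos β, d − sin α + sin β) = 0.044411 rad; t = (α − φ) mod 2π = 2.601984 rad, q = (φ − β) mod 2π = 3.408930 rad → L = 3.43·(2.601984 + 2.148349 + 3.408930) = 3.43·8.159263 = 27.986272 m
LSR: p² = d² − 2 + 2cos(α−β) + 2d(sin α + sin β) = 9.030692; p = √p² = 3.005111; φ = atan2(−cos α − cos β, d + sin α + sin β) − atan2(−2, p) = 1.126959 rad; t = (φ − α) mod 2π = 4.763748 rad, q = (φ − β) mod 2π = 4.491477 rad → L = 3.43·(4.763748 + 3.005111 + 4.491477) = 3.43·12.260336 = 42.052954 m
RSL: p² = d² − 2 + 2cos(α−β) − 2d(sin α + sin β) = 2.345337; p = √p² = 1.531449; φ = atan2(cos α + cos β, d − sin α − sin β) − atan2(2, p) = -1.745124 rad; t = (α − φ) mod 2π = 4.391520 rad, q = (β − φ) mod 2π = 4.663791 rad → L = 3.43·(4.391520 + 1.531449 + 4.663791) = 3.43·10.586760 = 36.312586 m
RLR: c = (6 − d² + 2cos(α−β) + 2d(sin α − sin β))/8 = 0.423075; p = 2π − arccos c = 5.149225 rad; φ = atan2(cos α − cos β, d − sin α + sin β) = 0.044411 rad; t = (α − φ + p/2) mod 2π = 5.176597 rad, q = (α − β − t + p) mod 2π = 5.983542 rad → L = 3.43·(5.176597 + 5.149225 + 5.983542) = 3.43·16.309364 = 55.941117 m
LRL: c = (6 − d² + 2cos(α−β) − 2d(sin α − sin β))/8 = 0.118084; p = 2π − arccos c = 4.830750 rad; φ = atan2(cos β − cos α, d + sin α − sin β) = -0.035916 rad; t = (φ − α + p/2) mod 2π = 6.016248 rad, q = (β − α − t + p) mod 2π = 5.369958 rad → L = 3.43·(6.016248 + 4.830750 + 5.369958) = 3.43·16.216956 = 55.624158 m
Shortest: RSR with L = 27.986272 m ≈ 27.9863 m

27.9863 m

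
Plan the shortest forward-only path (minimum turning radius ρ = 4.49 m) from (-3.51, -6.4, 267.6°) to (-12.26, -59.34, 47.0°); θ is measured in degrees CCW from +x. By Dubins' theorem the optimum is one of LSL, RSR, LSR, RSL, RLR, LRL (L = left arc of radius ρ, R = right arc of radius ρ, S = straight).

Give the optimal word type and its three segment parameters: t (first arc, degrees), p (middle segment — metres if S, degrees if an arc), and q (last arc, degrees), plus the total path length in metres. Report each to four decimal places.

RSL: t = 16.3891°, p = 49.8289 m, q = 155.7891°, L = 63.3217 m

Let ψ = atan2(Δy, Δx) = atan2(-52.94, -8.75) = -99.3851° be the start→goal bearing.
Normalize: d = |goal − start| / ρ = 53.658234/4.49 = 11.950609, α = (θ_start − ψ) mod 360° = 6.9851° = 0.121913 rad, β = (θ_goal − ψ) mod 360° = 146.3851° = 2.554902 rad.
Common terms: sin α = 0.121611, cos α = 0.992578, sin β = 0.553608, cos β = -0.832777, cos(α−β) = -0.759271, d² = 142.817054. Work in radians in the unit-radius frame; every candidate has L = ρ·(t + p + q).
LSL: p² = 2 + d² − 2cos(α−β) + 2d(sin α − sin β) = 136.010332; p = √p² = 11.662347; φ = atan2(cos β − cos α, d + sin α − sin β) = -0.157163 rad; t = (φ − α) mod 2π = 6.004109 rad, q = (β − φ) mod 2π = 2.712065 rad → L = 4.49·(6.004109 + 11.662347 + 2.712065) = 4.49·20.378521 = 91.499559 m
RSR: p² = 2 + d² − 2cos(α−β) + 2d(sin β − sin α) = 156.660862; p = √p² = 12.516424; φ = atan2(cos α − cos β, d − sin α + sin β) = 0.146359 rad; t = (α − φ) mod 2π = 6.258739 rad, q = (φ − β) mod 2π = 3.874642 rad → L = 4.49·(6.258739 + 12.516424 + 3.874642) = 4.49·22.649805 = 101.697626 m
LSR: p² = d² − 2 + 2cos(α−β) + 2d(sin α + sin β) = 155.437076; p = √p² = 12.467441; φ = atan2(−cos α − cos β, d + sin α + sin β) − atan2(−2, p) = 0.146407 rad; t = (φ − α) mod 2π = 0.024494 rad, q = (φ − β) mod 2π = 3.874690 rad → L = 4.49·(0.024494 + 12.467441 + 3.874690) = 4.49·16.366625 = 73.486146 m
RSL: p² = d² − 2 + 2cos(α−β) − 2d(sin α + sin β) = 123.159948; p = √p² = 11.097745; φ = atan2(cos α + cos β, d − sin α − sin β) − atan2(2, p) = -0.164131 rad; t = (α − φ) mod 2π = 0.286044 rad, q = (β − φ) mod 2π = 2.719033 rad → L = 4.49·(0.286044 + 11.097745 + 2.719033) = 4.49·14.102822 = 63.321672 m
RLR: c = (6 − d² + 2cos(α−β) + 2d(sin α − sin β))/8 = -18.582608, |c| > 1 → infeasible
LRL: c = (6 − d² + 2cos(α−β) − 2d(sin α − sin β))/8 = -16.001291, |c| > 1 → infeasible
Shortest: RSL with L = 63.321672 m ≈ 63.3217 m
Convert RSL to answer units (arcs ×180/π): t = 0.286044·180/π = 16.3891°, p = ρ·p = 4.49·11.097745 = 49.8289 m, q = 2.719033·180/π = 155.7891°, L = 63.3217 m.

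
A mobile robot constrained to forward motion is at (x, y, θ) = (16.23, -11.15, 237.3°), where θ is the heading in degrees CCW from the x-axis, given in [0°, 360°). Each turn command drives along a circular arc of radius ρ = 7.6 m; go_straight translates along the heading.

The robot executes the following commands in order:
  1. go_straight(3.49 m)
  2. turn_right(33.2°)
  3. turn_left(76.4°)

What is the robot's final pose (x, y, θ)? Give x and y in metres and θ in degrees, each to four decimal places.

(6.6830, -25.2411, 280.5000°)

set_pose: (x, y, θ) = (16.2300, -11.1500, 237.3000°), ρ = 7.6
go_straight(3.49): x += 3.49·cos θ, y += 3.49·sin θ → (14.3446, -14.0869, 237.3000°)
turn_right(33.2°): centre at ρ to the right, rotate −33.2° → (11.0524, -16.9186, 204.1000°)
turn_left(76.4°): centre at ρ to the left, rotate +76.4° → (6.6830, -25.2411, 280.5000°)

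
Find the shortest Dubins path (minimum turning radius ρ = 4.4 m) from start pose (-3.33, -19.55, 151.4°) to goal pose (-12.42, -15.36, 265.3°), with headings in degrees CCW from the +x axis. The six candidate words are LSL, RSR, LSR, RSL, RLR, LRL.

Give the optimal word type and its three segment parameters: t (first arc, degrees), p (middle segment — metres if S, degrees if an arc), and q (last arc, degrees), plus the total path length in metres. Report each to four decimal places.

Let ψ = atan2(Δy, Δx) = atan2(4.19, -9.09) = 155.2528° be the start→goal bearing.
Normalize: d = |goal − start| / ρ = 10.009206/4.4 = 2.274819, α = (θ_start − ψ) mod 360° = 356.1472° = 6.215940 rad, β = (θ_goal − ψ) mod 360° = 110.0472° = 1.920685 rad.
Common terms: sin α = -0.067194, cos α = 0.997740, sin β = 0.939411, cos β = -0.342793, cos(α−β) = -0.405142, d² = 5.174804. Work in radians in the unit-radius frame; every candidate has L = ρ·(t + p + q).
LSL: p² = 2 + d² − 2cos(α−β) + 2d(sin α − sin β) = 3.405398; p = √p² = 1.845372; φ = atan2(cos β − cos α, d + sin α − sin β) = -0.813113 rad; t = (φ − α) mod 2π = 5.537317 rad, q = (β − φ) mod 2π = 2.733798 rad → L = 4.4·(5.537317 + 1.845372 + 2.733798) = 4.4·10.116487 = 44.512544 m
RSR: p² = 2 + d² − 2cos(α−β) + 2d(sin β − sin α) = 12.564776; p = √p² = 3.544683; φ = atan2(cos α − cos β, d − sin α + sin β) = 0.387831 rad; t = (α − φ) mod 2π = 5.828109 rad, q = (φ − β) mod 2π = 4.750331 rad → L = 4.4·(5.828109 + 3.544683 + 4.750331) = 4.4·14.123123 = 62.141743 m
LSR: p² = d² − 2 + 2cos(α−β) + 2d(sin α + sin β) = 6.332791; p = √p² = 2.516504; φ = atan2(−cos α − cos β, d + sin α + sin β) − atan2(−2, p) = 0.466347 rad; t = (φ − α) mod 2π = 0.533592 rad, q = (φ − β) mod 2π = 4.828847 rad → L = 4.4·(0.533592 + 2.516504 + 4.828847) = 4.4·7.878943 = 34.667350 m
RSL: p² = d² − 2 + 2cos(α−β) − 2d(sin α + sin β) = -1.603750 < 0 → infeasible
RLR: c = (6 − d² + 2cos(α−β) + 2d(sin α − sin β))/8 = -0.570597; p = 2π − arccos c = 4.105156 rad; φ = atan2(cos α − cos β, d − sin α + sin β) = 0.387831 rad; t = (α − φ + p/2) mod 2π = 1.597502 rad, q = (α − β − t + p) mod 2π = 0.519724 rad → L = 4.4·(1.597502 + 4.105156 + 0.519724) = 4.4·6.222383 = 27.378484 m
LRL: c = (6 − d² + 2cos(α−β) − 2d(sin α − sin β))/8 = 0.574325; p = 2π − arccos c = 5.324169 rad; φ = atan2(cos β − cos α, d + sin α − sin β) = -0.813113 rad; t = (φ − α + p/2) mod 2π = 1.916216 rad, q = (β − α − t + p) mod 2π = 5.395882 rad → L = 4.4·(1.916216 + 5.324169 + 5.395882) = 4.4·12.636267 = 55.599577 m
Shortest: RLR with L = 27.378484 m ≈ 27.3785 m
Convert RLR to answer units (arcs ×180/π): t = 1.597502·180/π = 91.5301°, p = 4.105156·180/π = 235.2081°, q = 0.519724·180/π = 29.7780°, L = 27.3785 m.

RLR: t = 91.5301°, p = 235.2081°, q = 29.7780°, L = 27.3785 m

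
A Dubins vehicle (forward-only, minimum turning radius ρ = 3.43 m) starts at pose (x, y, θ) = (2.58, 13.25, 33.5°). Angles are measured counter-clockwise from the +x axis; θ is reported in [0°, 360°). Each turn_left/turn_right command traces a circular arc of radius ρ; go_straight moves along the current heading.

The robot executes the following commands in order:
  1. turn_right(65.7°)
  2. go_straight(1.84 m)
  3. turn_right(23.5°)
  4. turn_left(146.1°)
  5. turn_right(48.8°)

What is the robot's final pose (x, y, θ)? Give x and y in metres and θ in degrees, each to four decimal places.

(16.2797, 15.8879, 41.6000°)

set_pose: (x, y, θ) = (2.5800, 13.2500, 33.5000°), ρ = 3.43
turn_right(65.7°): centre at ρ to the right, rotate −65.7° → (6.3009, 13.2922, -32.2000° ≡ 327.8000°)
go_straight(1.84): x += 1.84·cos θ, y += 1.84·sin θ → (7.8579, 12.3117, 327.8000°)
turn_right(23.5°): centre at ρ to the right, rotate −23.5° → (8.8637, 11.3422, 304.3000°)
turn_left(146.1°): centre at ρ to the left, rotate +146.1° → (15.1271, 13.2990, 450.4000° ≡ 90.4000°)
turn_right(48.8°): centre at ρ to the right, rotate −48.8° → (16.2797, 15.8879, 41.6000°)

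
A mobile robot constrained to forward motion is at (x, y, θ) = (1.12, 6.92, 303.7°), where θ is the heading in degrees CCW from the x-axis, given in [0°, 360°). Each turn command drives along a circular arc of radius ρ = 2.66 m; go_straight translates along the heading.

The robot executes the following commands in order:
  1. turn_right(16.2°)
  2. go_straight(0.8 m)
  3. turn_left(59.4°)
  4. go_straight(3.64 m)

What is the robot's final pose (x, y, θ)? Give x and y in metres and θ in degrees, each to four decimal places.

set_pose: (x, y, θ) = (1.1200, 6.9200, 303.7000°), ρ = 2.66
turn_right(16.2°): centre at ρ to the right, rotate −16.2° → (1.4439, 6.2440, 287.5000°)
go_straight(0.8): x += 0.8·cos θ, y += 0.8·sin θ → (1.6845, 5.4810, 287.5000°)
turn_left(59.4°): centre at ρ to the left, rotate +59.4° → (3.6184, 3.6901, 346.9000°)
go_straight(3.64): x += 3.64·cos θ, y += 3.64·sin θ → (7.1637, 2.8651, 346.9000°)

(7.1637, 2.8651, 346.9000°)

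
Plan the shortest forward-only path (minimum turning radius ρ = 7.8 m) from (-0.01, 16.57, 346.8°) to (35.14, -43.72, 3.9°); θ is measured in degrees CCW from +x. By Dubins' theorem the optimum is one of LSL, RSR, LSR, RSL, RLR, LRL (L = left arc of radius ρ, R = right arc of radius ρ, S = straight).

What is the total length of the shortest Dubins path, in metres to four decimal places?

Let ψ = atan2(Δy, Δx) = atan2(-60.29, 35.15) = -59.7572° be the start→goal bearing.
Normalize: d = |goal − start| / ρ = 69.788298/7.8 = 8.947218, α = (θ_start − ψ) mod 360° = 46.5572° = 0.812576 rad, β = (θ_goal − ψ) mod 360° = 63.6572° = 1.111027 rad.
Common terms: sin α = 0.726061, cos α = 0.687631, sin β = 0.896155, cos β = 0.443741, cos(α−β) = 0.955793, d² = 80.052705. Work in radians in the unit-radius frame; every candidate has L = ρ·(t + p + q).
LSL: p² = 2 + d² − 2cos(α−β) + 2d(sin α − sin β) = 77.097380; p = √p² = 8.780511; φ = atan2(cos β − cos α, d + sin α − sin β) = -0.027780 rad; t = (φ − α) mod 2π = 5.442830 rad, q = (β − φ) mod 2π = 1.138807 rad → L = 7.8·(5.442830 + 8.780511 + 1.138807) = 7.8·15.362148 = 119.824754 m
RSR: p² = 2 + d² − 2cos(α−β) + 2d(sin β − sin α) = 83.184859; p = √p² = 9.120573; φ = atan2(cos α − cos β, d − sin α + sin β) = 0.026744 rad; t = (α − φ) mod 2π = 0.785832 rad, q = (φ − β) mod 2π = 5.198902 rad → L = 7.8·(0.785832 + 9.120573 + 5.198902) = 7.8·15.105307 = 117.821398 m
LSR: p² = d² − 2 + 2cos(α−β) + 2d(sin α + sin β) = 108.992923; p = √p² = 10.439968; φ = atan2(−cos α − cos β, d + sin α + sin β) − atan2(−2, p) = 0.082642 rad; t = (φ − α) mod 2π = 5.553252 rad, q = (φ − β) mod 2π = 5.254801 rad → L = 7.8·(5.553252 + 10.439968 + 5.254801) = 7.8·21.248020 = 165.734559 m
RSL: p² = d² − 2 + 2cos(α−β) − 2d(sin α + sin β) = 50.935660; p = √p² = 7.136922; φ = atan2(cos α + cos β, d − sin α − sin β) − atan2(2, p) = -0.119982 rad; t = (α − φ) mod 2π = 0.932558 rad, q = (β − φ) mod 2π = 1.231009 rad → L = 7.8·(0.932558 + 7.136922 + 1.231009) = 7.8·9.300489 = 72.543814 m
RLR: c = (6 − d² + 2cos(α−β) + 2d(sin α − sin β))/8 = -9.398107, |c| > 1 → infeasible
LRL: c = (6 − d² + 2cos(α−β) − 2d(sin α − sin β))/8 = -8.637173, |c| > 1 → infeasible
Shortest: RSL with L = 72.543814 m ≈ 72.5438 m

72.5438 m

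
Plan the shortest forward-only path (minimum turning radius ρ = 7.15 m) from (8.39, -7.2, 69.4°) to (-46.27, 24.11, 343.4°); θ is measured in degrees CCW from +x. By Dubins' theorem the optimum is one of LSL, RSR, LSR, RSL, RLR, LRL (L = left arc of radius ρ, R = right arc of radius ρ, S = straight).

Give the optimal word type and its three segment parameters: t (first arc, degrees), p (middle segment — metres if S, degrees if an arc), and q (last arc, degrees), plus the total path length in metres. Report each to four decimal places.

LSR: t = 102.0898°, p = 52.7064 m, q = 188.0898°, L = 88.9182 m

Let ψ = atan2(Δy, Δx) = atan2(31.31, -54.66) = 150.1953° be the start→goal bearing.
Normalize: d = |goal − start| / ρ = 62.992315/7.15 = 8.810114, α = (θ_start − ψ) mod 360° = 279.2047° = 4.873041 rad, β = (θ_goal − ψ) mod 360° = 193.2047° = 3.372058 rad.
Common terms: sin α = -0.987123, cos α = 0.159962, sin β = -0.228430, cos β = -0.973560, cos(α−β) = 0.069756, d² = 77.618107. Work in radians in the unit-radius frame; every candidate has L = ρ·(t + p + q).
LSL: p² = 2 + d² − 2cos(α−β) + 2d(sin α − sin β) = 66.110253; p = √p² = 8.130821; φ = atan2(cos β − cos α, d + sin α − sin β) = -0.139866 rad; t = (φ − α) mod 2π = 1.270278 rad, q = (β − φ) mod 2π = 3.511924 rad → L = 7.15·(1.270278 + 8.130821 + 3.511924) = 7.15·12.913023 = 92.328117 m
RSR: p² = 2 + d² − 2cos(α−β) + 2d(sin β − sin α) = 92.846937; p = √p² = 9.635712; φ = atan2(cos α − cos β, d − sin α + sin β) = 0.117911 rad; t = (α − φ) mod 2π = 4.755130 rad, q = (φ − β) mod 2π = 3.029038 rad → L = 7.15·(4.755130 + 9.635712 + 3.029038) = 7.15·17.419880 = 124.552142 m
LSR: p² = d² − 2 + 2cos(α−β) + 2d(sin α + sin β) = 54.339290; p = √p² = 7.371519; φ = atan2(−cos α − cos β, d + sin α + sin β) − atan2(−2, p) = 0.371659 rad; t = (φ − α) mod 2π = 1.781803 rad, q = (φ − β) mod 2π = 3.282786 rad → L = 7.15·(1.781803 + 7.371519 + 3.282786) = 7.15·12.436108 = 88.918175 m
RSL: p² = d² − 2 + 2cos(α−β) − 2d(sin α + sin β) = 97.175950; p = √p² = 9.857786; φ = atan2(cos α + cos β, d − sin α − sin β) − atan2(2, p) = -0.281142 rad; t = (α − φ) mod 2π = 5.154183 rad, q = (β − φ) mod 2π = 3.653200 rad → L = 7.15·(5.154183 + 9.857786 + 3.653200) = 7.15·18.665170 = 133.455964 m
RLR: c = (6 − d² + 2cos(α−β) + 2d(sin α − sin β))/8 = -10.605867, |c| > 1 → infeasible
LRL: c = (6 − d² + 2cos(α−β) − 2d(sin α − sin β))/8 = -7.263782, |c| > 1 → infeasible
Shortest: LSR with L = 88.918175 m ≈ 88.9182 m
Convert LSR to answer units (arcs ×180/π): t = 1.781803·180/π = 102.0898°, p = ρ·p = 7.15·7.371519 = 52.7064 m, q = 3.282786·180/π = 188.0898°, L = 88.9182 m.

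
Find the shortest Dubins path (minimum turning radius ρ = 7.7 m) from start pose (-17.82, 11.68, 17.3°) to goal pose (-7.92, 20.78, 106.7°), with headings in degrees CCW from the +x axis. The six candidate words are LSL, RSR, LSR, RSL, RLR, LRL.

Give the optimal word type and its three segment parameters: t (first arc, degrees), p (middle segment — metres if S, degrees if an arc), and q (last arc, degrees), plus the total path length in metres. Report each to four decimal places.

RLR: t = 95.0617°, p = 258.0019°, q = 73.5403°, L = 57.3314 m

Let ψ = atan2(Δy, Δx) = atan2(9.10, 9.90) = 42.5890° be the start→goal bearing.
Normalize: d = |goal − start| / ρ = 13.446933/7.7 = 1.746355, α = (θ_start − ψ) mod 360° = 334.7110° = 5.841810 rad, β = (θ_goal − ψ) mod 360° = 64.1110° = 1.118949 rad.
Common terms: sin α = -0.427184, cos α = 0.904165, sin β = 0.899642, cos β = 0.436629, cos(α−β) = 0.010472, d² = 3.049755. Work in radians in the unit-radius frame; every candidate has L = ρ·(t + p + q).
LSL: p² = 2 + d² − 2cos(α−β) + 2d(sin α − sin β) = 0.394595; p = √p² = 0.628168; φ = atan2(cos β − cos α, d + sin α − sin β) = -0.839464 rad; t = (φ − α) mod 2π = 5.885097 rad, q = (β − φ) mod 2π = 1.958413 rad → L = 7.7·(5.885097 + 0.628168 + 1.958413) = 7.7·8.471678 = 65.231917 m
RSR: p² = 2 + d² − 2cos(α−β) + 2d(sin β − sin α) = 9.663029; p = √p² = 3.108541; φ = atan2(cos α − cos β, d − sin α + sin β) = 0.150977 rad; t = (α − φ) mod 2π = 5.690833 rad, q = (φ − β) mod 2π = 5.315213 rad → L = 7.7·(5.690833 + 3.108541 + 5.315213) = 7.7·14.114588 = 108.682324 m
LSR: p² = d² − 2 + 2cos(α−β) + 2d(sin α + sin β) = 2.720858; p = √p² = 1.649502; φ = atan2(−cos α − cos β, d + sin α + sin β) − atan2(−2, p) = 0.337581 rad; t = (φ − α) mod 2π = 0.778957 rad, q = (φ − β) mod 2π = 5.501817 rad → L = 7.7·(0.778957 + 1.649502 + 5.501817) = 7.7·7.930276 = 61.063128 m
RSL: p² = d² − 2 + 2cos(α−β) − 2d(sin α + sin β) = -0.579460 < 0 → infeasible
RLR: c = (6 − d² + 2cos(α−β) + 2d(sin α − sin β))/8 = -0.207879; p = 2π − arccos c = 4.502983 rad; φ = atan2(cos α − cos β, d − sin α + sin β) = 0.150977 rad; t = (α − φ + p/2) mod 2π = 1.659139 rad, q = (α − β − t + p) mod 2π = 1.283520 rad → L = 7.7·(1.659139 + 4.502983 + 1.283520) = 7.7·7.445642 = 57.331445 m
LRL: c = (6 − d² + 2cos(α−β) − 2d(sin α − sin β))/8 = 0.950676; p = 2π − arccos c = 5.967796 rad; φ = atan2(cos β − cos α, d + sin α − sin β) = -0.839464 rad; t = (φ − α + p/2) mod 2π = 2.585809 rad, q = (β − α − t + p) mod 2π = 4.942311 rad → L = 7.7·(2.585809 + 5.967796 + 4.942311) = 7.7·13.495916 = 103.918553 m
Shortest: RLR with L = 57.331445 m ≈ 57.3314 m
Convert RLR to answer units (arcs ×180/π): t = 1.659139·180/π = 95.0617°, p = 4.502983·180/π = 258.0019°, q = 1.283520·180/π = 73.5403°, L = 57.3314 m.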